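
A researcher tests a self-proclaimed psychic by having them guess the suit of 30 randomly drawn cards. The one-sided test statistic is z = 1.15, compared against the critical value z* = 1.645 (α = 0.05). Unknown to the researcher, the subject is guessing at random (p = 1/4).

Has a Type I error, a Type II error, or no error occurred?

No error — this is a correct decision.

The conventional null hypothesis is that the subject is guessing at random (p = 1/4).
Since z = 1.15 ≤ z* = 1.645, H₀ is not rejected.
H₀ is true (actually the subject is guessing at random (p = 1/4)).
The decision matches the true state — no error.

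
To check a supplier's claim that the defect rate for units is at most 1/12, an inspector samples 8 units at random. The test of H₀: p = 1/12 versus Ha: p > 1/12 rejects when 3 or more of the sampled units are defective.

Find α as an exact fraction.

3373913/143327232

The significance level is the probability, assuming p = 1/12, of seeing 3 or more defectives in 8 draws.
Via the complement, α = 1 − Σ_{j=0}^{2} C(8,j)(1/12)^j(11/12)^{8-j} = 3373913/143327232.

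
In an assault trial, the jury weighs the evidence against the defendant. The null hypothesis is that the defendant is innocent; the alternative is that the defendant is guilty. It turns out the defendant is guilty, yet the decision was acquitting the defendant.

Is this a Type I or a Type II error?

'Acquitting the defendant' corresponds to failing to reject H₀.
H₀ was not rejected but H₀ is false — a Type II error (false negative).

Type II error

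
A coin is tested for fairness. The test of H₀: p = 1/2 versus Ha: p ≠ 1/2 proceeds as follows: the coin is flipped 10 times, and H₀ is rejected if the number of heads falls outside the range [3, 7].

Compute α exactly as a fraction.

The significance level is the null-hypothesis probability of the rejection region {≤2} ∪ {≥8}.
By symmetry, α = 2·P(S ≤ 2) = 2·(1 + 10 + 45)/1024 = 112/1024 = 7/64.

7/64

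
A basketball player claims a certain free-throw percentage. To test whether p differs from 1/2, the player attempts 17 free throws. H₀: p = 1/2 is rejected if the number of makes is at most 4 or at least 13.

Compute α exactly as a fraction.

α = P(K ≤ 4 or K ≥ 13 | p = 1/2), K ~ Binomial(17, 1/2).
The two tails are symmetric, so α = 2·(1 + 17 + 136 + 680 + 2380)/2^17 = 6428/131072 = 1607/32768.

1607/32768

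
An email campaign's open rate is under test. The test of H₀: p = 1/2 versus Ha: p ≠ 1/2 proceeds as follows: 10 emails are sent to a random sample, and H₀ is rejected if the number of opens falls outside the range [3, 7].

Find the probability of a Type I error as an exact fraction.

The significance level is the null-hypothesis probability of the rejection region {≤2} ∪ {≥8}.
By symmetry, α = 2·P(S ≤ 2) = 2·(1 + 10 + 45)/1024 = 112/1024 = 7/64.

7/64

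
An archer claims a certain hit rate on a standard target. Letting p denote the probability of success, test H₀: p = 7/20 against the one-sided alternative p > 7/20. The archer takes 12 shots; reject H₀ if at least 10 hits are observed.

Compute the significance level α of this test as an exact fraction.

694606637291/819200000000000

The Type I error probability is α = P(Y ≥ 10) computed under H₀, where Y ~ Binomial(12, 7/20).
P(Y ≥ 10) = Σ_{j=10}^{12} C(12,j)·(7/20)^j·(13/20)^{12-j} = 694606637291/819200000000000.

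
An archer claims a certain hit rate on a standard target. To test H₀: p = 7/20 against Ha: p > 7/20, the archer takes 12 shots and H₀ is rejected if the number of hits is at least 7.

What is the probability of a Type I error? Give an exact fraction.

173326469368969/2048000000000000

The Type I error probability is α = P(Y ≥ 7) computed under H₀, where Y ~ Binomial(12, 7/20).
Summing C(12,j)(7/20)^j(13/20)^{12−j} for j = 7,…,12 gives 173326469368969/2048000000000000.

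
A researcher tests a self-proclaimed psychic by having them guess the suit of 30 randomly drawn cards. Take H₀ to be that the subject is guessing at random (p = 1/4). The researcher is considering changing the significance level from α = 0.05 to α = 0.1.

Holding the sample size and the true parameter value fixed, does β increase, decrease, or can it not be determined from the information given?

Relaxing α lowers the evidence threshold; under Ha, outcomes that previously fell short now trigger rejection.

It decreases.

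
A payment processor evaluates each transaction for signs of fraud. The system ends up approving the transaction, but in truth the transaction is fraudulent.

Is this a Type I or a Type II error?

Type II error

The null hypothesis here is that the transaction is legitimate.
'Approving the transaction' corresponds to failing to reject H₀.
H₀ was not rejected but H₀ is false — a Type II error (false negative).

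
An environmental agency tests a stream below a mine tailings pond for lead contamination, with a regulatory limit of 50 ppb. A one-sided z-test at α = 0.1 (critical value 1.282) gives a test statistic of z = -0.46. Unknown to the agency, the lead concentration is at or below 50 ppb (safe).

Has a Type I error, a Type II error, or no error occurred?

The conventional null hypothesis is that the lead concentration is at or below 50 ppb (safe).
Since z = -0.46 ≤ z* = 1.282, H₀ is not rejected.
H₀ is true (actually the lead concentration is at or below 50 ppb (safe)).
The decision matches the true state — no error.

No error (correct decision).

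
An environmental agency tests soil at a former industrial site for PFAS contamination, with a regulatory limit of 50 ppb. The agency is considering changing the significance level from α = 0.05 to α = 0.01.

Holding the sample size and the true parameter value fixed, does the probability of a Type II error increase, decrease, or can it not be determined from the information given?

A smaller α moves the rejection region further into the tail. With the alternative true, more outcomes now fall outside the rejection region, so failing to reject becomes more likely.

It increases.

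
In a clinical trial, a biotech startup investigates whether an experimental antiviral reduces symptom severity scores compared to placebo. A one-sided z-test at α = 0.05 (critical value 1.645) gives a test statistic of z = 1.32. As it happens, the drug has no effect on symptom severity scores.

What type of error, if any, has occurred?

The conventional null hypothesis is that the drug has no effect on symptom severity scores.
Since z = 1.32 ≤ z* = 1.645, H₀ is not rejected.
H₀ is true (actually the drug has no effect on symptom severity scores).
The decision matches the true state — no error.

No error — this is a correct decision.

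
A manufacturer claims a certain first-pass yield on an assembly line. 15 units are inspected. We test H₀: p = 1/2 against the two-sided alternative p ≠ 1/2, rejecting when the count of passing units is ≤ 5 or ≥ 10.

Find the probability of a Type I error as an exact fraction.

The significance level is the null-hypothesis probability of the rejection region {≤5} ∪ {≥10}.
The two tails are symmetric, so α = 2·(1 + 15 + 105 + 455 + 1365 + 3003)/2^15 = 9888/32768 = 309/1024.

309/1024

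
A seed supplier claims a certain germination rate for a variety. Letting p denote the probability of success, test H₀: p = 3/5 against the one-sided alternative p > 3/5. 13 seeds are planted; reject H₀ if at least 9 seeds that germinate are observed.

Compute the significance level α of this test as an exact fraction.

α = P(reject H₀ | H₀ true) = P(Y ≥ 9 | p = 3/5), with Y ~ Binomial(13, 3/5).
Adding the binomial terms for j = 9 through 13 with p = 3/5 yields 86191857/244140625.

86191857/244140625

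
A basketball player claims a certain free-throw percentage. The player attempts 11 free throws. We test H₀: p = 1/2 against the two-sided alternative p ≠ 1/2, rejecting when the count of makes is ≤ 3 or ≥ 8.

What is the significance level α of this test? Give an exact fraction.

Under H₀, X ~ Binomial(11, 1/2); α is the probability of landing in either tail, P(X ≤ 3) + P(X ≥ 8).
Each tail has probability (1 + 11 + 55 + 165)/2048; doubling gives α = 464/2048 = 29/128.

29/128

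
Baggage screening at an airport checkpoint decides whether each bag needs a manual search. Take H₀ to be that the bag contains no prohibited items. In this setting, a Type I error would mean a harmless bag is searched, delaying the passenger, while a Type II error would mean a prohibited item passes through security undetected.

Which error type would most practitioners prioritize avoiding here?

Type II error

The Type II consequence (a prohibited item passes through security undetected) is more severe than the Type I consequence (a harmless bag is searched, delaying the passenger).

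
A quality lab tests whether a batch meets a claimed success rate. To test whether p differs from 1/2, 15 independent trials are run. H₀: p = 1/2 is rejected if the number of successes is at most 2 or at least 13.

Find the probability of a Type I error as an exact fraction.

α = P(K ≤ 2 or K ≥ 13 | p = 1/2), K ~ Binomial(15, 1/2).
By symmetry, α = 2·P(K ≤ 2) = 2·(1 + 15 + 105)/32768 = 242/32768 = 121/16384.

121/16384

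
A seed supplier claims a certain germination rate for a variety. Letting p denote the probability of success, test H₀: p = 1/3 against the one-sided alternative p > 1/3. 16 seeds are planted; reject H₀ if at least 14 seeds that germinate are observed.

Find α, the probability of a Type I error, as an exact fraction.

19/1594323

Under H₀, K ~ Binomial(16, 1/3), and α = P(K ≥ 14).
Summing C(16,j)(1/3)^j(2/3)^{16−j} for j = 14,…,16 gives 19/1594323.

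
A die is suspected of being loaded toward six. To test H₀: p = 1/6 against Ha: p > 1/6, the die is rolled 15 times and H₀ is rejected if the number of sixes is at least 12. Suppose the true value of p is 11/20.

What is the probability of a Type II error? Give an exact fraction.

7844484964274060391/8192000000000000000

Under the alternative p = 11/20, X ~ Binomial(15, 11/20); β is the probability the test does not reject, P(X < 12).
Equivalently, β = 1 − P(X ≥ 12) = 7844484964274060391/8192000000000000000.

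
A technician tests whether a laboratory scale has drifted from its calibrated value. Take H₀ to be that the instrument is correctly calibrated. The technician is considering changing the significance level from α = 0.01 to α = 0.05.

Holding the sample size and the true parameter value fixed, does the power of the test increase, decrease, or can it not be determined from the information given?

It increases.

With a larger α the critical value moves toward the center, so more of the Ha sampling distribution lies in the rejection region.
Since power = 1 − β and β decreases, power increases.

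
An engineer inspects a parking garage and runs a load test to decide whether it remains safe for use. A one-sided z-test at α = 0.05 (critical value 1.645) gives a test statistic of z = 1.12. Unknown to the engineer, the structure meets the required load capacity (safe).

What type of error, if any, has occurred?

Neither — the decision is correct.

The conventional null hypothesis is that the structure meets the required load capacity (safe).
Since z = 1.12 ≤ z* = 1.645, H₀ is not rejected.
H₀ is true (actually the structure meets the required load capacity (safe)).
The decision matches the true state — no error.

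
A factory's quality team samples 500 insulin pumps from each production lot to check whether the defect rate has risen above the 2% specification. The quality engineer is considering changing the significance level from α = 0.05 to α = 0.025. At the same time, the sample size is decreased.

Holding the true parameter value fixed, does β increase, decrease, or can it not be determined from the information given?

It increases.

Tightening α shrinks the rejection region. When Ha holds, fewer sample outcomes clear the stricter threshold, so more fall in the acceptance region. Reducing n widens both sampling distributions, so the test has less ability to distinguish Ha from H₀. Both changes push β in the same direction.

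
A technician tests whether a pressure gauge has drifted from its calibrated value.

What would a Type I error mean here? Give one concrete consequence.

A Type I error would mean concluding that the instrument has drifted out of calibration when in fact the instrument is correctly calibrated. Consequence: a properly working instrument is taken offline unnecessarily.

With the conventional null hypothesis that the instrument is correctly calibrated:
A Type I error is rejecting H₀ when H₀ is true.
Here that means pulling the instrument for recalibration when actually the instrument is correctly calibrated.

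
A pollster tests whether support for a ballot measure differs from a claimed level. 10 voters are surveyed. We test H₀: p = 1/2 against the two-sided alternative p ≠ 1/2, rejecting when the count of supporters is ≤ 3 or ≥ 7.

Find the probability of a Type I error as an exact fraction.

The significance level is the null-hypothesis probability of the rejection region {≤3} ∪ {≥7}.
Each tail has probability (1 + 10 + 45 + 120)/1024; doubling gives α = 352/1024 = 11/32.

11/32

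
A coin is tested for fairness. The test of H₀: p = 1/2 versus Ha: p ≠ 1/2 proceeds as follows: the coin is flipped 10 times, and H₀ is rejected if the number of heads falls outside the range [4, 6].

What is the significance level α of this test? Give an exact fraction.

Under H₀, Y ~ Binomial(10, 1/2); α is the probability of landing in either tail, P(Y ≤ 3) + P(Y ≥ 7).
Each tail has probability (1 + 10 + 45 + 120)/1024; doubling gives α = 352/1024 = 11/32.

11/32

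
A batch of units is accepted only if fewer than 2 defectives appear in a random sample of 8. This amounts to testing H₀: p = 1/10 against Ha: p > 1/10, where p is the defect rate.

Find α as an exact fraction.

The significance level is the probability, assuming p = 1/10, of seeing 2 or more defectives in 8 draws.
α = 1 − P(S ≤ 1) = 1 − 81310473/100000000 = 18689527/100000000.

18689527/100000000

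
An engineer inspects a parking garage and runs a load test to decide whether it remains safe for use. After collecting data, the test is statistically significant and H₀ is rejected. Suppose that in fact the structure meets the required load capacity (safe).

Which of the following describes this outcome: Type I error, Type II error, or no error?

Type I error

The conventional null hypothesis here is that the structure meets the required load capacity (safe).
H₀ was rejected, but H₀ is actually true.
Rejecting a true null hypothesis is a Type I error (false positive).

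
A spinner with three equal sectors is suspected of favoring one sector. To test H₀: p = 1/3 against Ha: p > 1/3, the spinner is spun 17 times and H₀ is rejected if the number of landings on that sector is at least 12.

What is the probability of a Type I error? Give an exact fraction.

80705/43046721

The Type I error probability is α = P(S ≥ 12) computed under H₀, where S ~ Binomial(17, 1/3).
P(S ≥ 12) = Σ_{j=12}^{17} C(17,j)·(1/3)^j·(2/3)^{17-j} = 80705/43046721.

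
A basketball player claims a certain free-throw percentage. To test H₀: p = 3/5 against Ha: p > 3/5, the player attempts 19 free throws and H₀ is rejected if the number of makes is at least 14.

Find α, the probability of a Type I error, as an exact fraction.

3107499742269/19073486328125

α = P(reject H₀ | H₀ true) = P(Y ≥ 14 | p = 3/5), with Y ~ Binomial(19, 3/5).
P(Y ≥ 14) = Σ_{j=14}^{19} C(19,j)·(3/5)^j·(2/5)^{19-j} = 3107499742269/19073486328125.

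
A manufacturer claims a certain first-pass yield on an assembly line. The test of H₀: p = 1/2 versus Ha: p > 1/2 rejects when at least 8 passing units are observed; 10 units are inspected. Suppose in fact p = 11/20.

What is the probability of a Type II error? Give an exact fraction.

2305127290491/2560000000000

A Type II error is failing to reject when Ha holds: with p = 11/20, β = P(X ≤ 7).
Adding the binomial probabilities P(X=0)+…+P(X=7) at p = 11/20 gives 2305127290491/2560000000000.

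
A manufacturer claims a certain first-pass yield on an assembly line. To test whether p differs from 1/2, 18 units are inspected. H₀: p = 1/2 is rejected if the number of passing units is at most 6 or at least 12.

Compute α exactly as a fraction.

7795/32768

The significance level is the null-hypothesis probability of the rejection region {≤6} ∪ {≥12}.
Each tail has probability (1 + 18 + 153 + 816 + 3060 + 8568 + 18564)/262144; doubling gives α = 62360/262144 = 7795/32768.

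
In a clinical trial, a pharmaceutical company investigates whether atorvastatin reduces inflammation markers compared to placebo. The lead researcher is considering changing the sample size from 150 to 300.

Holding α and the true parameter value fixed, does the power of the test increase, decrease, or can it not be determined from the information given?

It increases.

More data shrinks sampling variability; the test statistic under Ha concentrates further from the null value, making rejection more likely.
Since power = 1 − β and β decreases, power increases.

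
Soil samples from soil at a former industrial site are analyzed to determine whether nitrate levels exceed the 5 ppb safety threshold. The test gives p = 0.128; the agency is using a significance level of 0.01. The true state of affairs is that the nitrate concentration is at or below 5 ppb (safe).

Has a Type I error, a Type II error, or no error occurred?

The conventional null hypothesis is that the nitrate concentration is at or below 5 ppb (safe).
Since p = 0.128 ≥ α = 0.01, H₀ is not rejected.
H₀ is true (actually the nitrate concentration is at or below 5 ppb (safe)).
The decision matches the true state — no error.

Neither — the decision is correct.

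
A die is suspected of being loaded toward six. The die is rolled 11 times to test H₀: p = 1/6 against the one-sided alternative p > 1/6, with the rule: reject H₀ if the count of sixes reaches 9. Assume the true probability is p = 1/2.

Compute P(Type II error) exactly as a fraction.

Under the alternative p = 1/2, Y ~ Binomial(11, 1/2); β is the probability the test does not reject, P(Y < 9).
Equivalently, β = 1 − P(Y ≥ 9) = 1981/2048.

1981/2048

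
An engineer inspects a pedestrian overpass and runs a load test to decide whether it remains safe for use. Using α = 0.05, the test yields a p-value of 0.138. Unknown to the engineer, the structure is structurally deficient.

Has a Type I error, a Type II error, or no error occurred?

Type II error

The conventional null hypothesis is that the structure meets the required load capacity (safe).
Since p = 0.138 ≥ α = 0.05, H₀ is not rejected.
H₀ is false (actually the structure is structurally deficient).
Failing to reject a false H₀ is a Type II error.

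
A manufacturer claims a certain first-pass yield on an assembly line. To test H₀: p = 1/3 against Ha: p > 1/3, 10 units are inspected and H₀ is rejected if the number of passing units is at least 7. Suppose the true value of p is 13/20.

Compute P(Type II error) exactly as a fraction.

1244602838129/2560000000000

Under the alternative p = 13/20, X ~ Binomial(10, 13/20); β is the probability the test does not reject, P(X < 7).
Equivalently, β = 1 − P(X ≥ 7) = 1244602838129/2560000000000.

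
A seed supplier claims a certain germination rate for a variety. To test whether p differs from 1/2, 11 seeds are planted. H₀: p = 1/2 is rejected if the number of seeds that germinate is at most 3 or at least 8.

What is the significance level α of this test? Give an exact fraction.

The significance level is the null-hypothesis probability of the rejection region {≤3} ∪ {≥8}.
Each tail has probability (1 + 11 + 55 + 165)/2048; doubling gives α = 464/2048 = 29/128.

29/128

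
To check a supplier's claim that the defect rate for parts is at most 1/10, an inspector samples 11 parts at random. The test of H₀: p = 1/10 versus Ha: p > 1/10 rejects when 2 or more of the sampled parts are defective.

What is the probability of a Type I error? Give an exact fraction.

1513215599/5000000000

α = P(reject H₀ | H₀ true) = P(X ≥ 2 | p = 1/10), X ~ Binomial(11, 1/10).
α = 1 − P(X ≤ 1) = 1 − 3486784401/5000000000 = 1513215599/5000000000.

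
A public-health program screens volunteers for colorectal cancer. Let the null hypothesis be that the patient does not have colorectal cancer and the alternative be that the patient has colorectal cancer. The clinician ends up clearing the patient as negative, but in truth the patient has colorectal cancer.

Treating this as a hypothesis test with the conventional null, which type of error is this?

Type II error

'Clearing the patient as negative' corresponds to failing to reject H₀.
H₀ was not rejected but H₀ is false — a Type II error (false negative).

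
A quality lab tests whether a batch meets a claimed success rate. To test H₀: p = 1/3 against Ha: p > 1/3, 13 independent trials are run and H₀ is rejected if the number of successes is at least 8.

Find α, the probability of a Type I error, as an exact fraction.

6139/177147

Under H₀, X ~ Binomial(13, 1/3), and α = P(X ≥ 8).
Adding the binomial terms for j = 8 through 13 with p = 1/3 yields 6139/177147.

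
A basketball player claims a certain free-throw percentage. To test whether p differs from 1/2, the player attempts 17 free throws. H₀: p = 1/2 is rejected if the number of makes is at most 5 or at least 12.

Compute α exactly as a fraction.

α = P(Y ≤ 5 or Y ≥ 12 | p = 1/2), Y ~ Binomial(17, 1/2).
Each tail has probability (1 + 17 + 136 + 680 + 2380 + 6188)/131072; doubling gives α = 18804/131072 = 4701/32768.

4701/32768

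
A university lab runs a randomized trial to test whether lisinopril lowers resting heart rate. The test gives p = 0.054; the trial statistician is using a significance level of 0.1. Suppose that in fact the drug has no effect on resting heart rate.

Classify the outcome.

Type I error

The conventional null hypothesis is that the drug has no effect on resting heart rate.
Since p = 0.054 < α = 0.1, H₀ is rejected.
H₀ is true (actually the drug has no effect on resting heart rate).
Rejecting a true H₀ is a Type I error.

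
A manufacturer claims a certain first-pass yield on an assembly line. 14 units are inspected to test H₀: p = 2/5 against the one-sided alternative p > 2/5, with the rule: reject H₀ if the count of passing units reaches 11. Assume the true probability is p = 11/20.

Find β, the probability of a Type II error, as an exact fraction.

767413934602409223/819200000000000000

A Type II error is failing to reject when Ha holds: with p = 11/20, β = P(K ≤ 10).
Equivalently, β = 1 − P(K ≥ 11) = 767413934602409223/819200000000000000.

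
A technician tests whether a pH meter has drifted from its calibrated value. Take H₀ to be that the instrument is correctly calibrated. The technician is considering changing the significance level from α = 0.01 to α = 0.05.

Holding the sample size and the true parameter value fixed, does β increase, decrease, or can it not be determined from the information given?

With a larger α the critical value moves toward the center, so more of the Ha sampling distribution lies in the rejection region.

It decreases.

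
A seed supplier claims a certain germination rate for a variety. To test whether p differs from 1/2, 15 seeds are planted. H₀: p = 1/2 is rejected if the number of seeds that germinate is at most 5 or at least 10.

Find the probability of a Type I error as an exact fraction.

309/1024

Under H₀, K ~ Binomial(15, 1/2); α is the probability of landing in either tail, P(K ≤ 5) + P(K ≥ 10).
Each tail has probability (1 + 15 + 105 + 455 + 1365 + 3003)/32768; doubling gives α = 9888/32768 = 309/1024.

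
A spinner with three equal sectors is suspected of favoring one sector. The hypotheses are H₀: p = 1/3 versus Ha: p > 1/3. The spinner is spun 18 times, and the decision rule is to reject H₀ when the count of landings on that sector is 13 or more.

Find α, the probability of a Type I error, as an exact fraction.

α = P(reject H₀ | H₀ true) = P(X ≥ 13 | p = 1/3), with X ~ Binomial(18, 1/3).
Summing C(18,j)(1/3)^j(2/3)^{18−j} for j = 13,…,18 gives 330313/387420489.

330313/387420489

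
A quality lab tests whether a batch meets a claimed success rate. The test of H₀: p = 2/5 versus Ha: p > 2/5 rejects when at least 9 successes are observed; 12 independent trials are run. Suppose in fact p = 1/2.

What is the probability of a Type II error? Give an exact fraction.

A Type II error is failing to reject when Ha holds: with p = 1/2, β = P(S ≤ 8).
Summing C(12,j)·(1/2)^j·(1/2)^{12-j} for j = 0..8 gives 3797/4096.

3797/4096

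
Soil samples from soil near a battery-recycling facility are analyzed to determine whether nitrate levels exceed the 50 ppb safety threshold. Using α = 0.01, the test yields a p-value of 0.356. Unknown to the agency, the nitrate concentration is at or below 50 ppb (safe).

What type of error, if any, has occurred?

No error (correct decision).

The conventional null hypothesis is that the nitrate concentration is at or below 50 ppb (safe).
Since p = 0.356 ≥ α = 0.01, H₀ is not rejected.
H₀ is true (actually the nitrate concentration is at or below 50 ppb (safe)).
The decision matches the true state — no error.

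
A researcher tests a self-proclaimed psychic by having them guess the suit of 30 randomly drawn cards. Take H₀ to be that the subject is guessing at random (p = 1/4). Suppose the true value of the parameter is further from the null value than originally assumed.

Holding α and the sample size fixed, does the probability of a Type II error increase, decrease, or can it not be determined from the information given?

A larger true effect moves the Ha sampling distribution further from the H₀ critical value, making rejection more likely when Ha is true.

It decreases.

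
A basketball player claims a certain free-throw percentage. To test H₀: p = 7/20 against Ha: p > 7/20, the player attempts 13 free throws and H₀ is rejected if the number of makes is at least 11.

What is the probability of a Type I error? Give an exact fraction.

α = P(reject H₀ | H₀ true) = P(S ≥ 11 | p = 7/20), with S ~ Binomial(13, 7/20).
P(S ≥ 11) = Σ_{j=11}^{13} C(13,j)·(7/20)^j·(13/20)^{13-j} = 14250593836801/40960000000000000.

14250593836801/40960000000000000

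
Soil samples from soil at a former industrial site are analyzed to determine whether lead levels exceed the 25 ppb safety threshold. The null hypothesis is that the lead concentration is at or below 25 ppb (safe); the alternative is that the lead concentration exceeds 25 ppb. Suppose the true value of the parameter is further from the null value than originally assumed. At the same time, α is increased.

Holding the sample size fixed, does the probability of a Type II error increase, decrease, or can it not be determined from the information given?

The further the true parameter sits from the null value, the more of the Ha sampling distribution falls in the rejection region. A larger α widens the rejection region, so when the alternative is true more outcomes lead to rejection — failing to reject becomes less likely. Both changes push β in the same direction.

It decreases.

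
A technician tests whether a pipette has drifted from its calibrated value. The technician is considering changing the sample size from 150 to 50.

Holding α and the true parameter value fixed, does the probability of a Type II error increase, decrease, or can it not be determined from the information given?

A smaller sample increases the standard error, so the sampling distributions under H₀ and Ha overlap more.

It increases.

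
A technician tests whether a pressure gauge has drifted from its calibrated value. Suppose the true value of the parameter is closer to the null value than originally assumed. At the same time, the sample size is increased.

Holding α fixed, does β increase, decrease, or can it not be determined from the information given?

Cannot be determined from the information given.

The first change alone would make β increase; the second alone would make β decrease. Which effect dominates depends on the magnitudes, which are not given.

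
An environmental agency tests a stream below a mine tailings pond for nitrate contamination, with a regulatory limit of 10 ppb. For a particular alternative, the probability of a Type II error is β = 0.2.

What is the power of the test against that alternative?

Power = 1 − β = 1 − 0.2 = 0.8.

0.8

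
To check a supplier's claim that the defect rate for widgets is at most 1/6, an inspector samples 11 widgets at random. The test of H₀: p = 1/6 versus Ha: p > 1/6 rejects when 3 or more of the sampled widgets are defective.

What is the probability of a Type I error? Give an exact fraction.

The significance level is the probability, assuming p = 1/6, of seeing 3 or more defectives in 11 draws.
Via the complement, α = 1 − Σ_{j=0}^{2} C(11,j)(1/6)^j(5/6)^{11-j} = 3671303/13436928.

3671303/13436928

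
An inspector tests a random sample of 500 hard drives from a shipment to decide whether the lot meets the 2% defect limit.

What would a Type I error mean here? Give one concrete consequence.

A Type I error would mean concluding that the lot's defect rate exceeds 2% when in fact the lot's defect rate is 2% (within specification). Consequence: an acceptable shipment is needlessly reworked at extra cost.

With the conventional null hypothesis that the lot's defect rate is 2% (within specification):
A Type I error is rejecting H₀ when H₀ is true.
Here that means rejecting the lot and scrapping or reworking it when actually the lot's defect rate is 2% (within specification).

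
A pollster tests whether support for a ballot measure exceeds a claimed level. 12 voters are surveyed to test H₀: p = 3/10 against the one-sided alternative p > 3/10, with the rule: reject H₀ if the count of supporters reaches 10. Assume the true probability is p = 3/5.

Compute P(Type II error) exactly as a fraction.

44753744/48828125

Under the alternative p = 3/5, S ~ Binomial(12, 3/5); β is the probability the test does not reject, P(S < 10).
Summing C(12,j)·(3/5)^j·(2/5)^{12-j} for j = 0..9 gives 44753744/48828125.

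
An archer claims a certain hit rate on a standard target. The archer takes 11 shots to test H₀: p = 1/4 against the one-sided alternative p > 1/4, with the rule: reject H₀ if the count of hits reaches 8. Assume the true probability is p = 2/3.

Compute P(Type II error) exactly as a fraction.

31145/59049

β = P(fail to reject H₀ | Ha true) = P(S ≤ 7 | p = 2/3), S ~ Binomial(11, 2/3).
Equivalently, β = 1 − P(S ≥ 8) = 31145/59049.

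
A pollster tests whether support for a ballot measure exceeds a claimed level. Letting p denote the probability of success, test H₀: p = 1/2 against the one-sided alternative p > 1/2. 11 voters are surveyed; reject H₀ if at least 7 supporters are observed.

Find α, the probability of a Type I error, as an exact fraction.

281/1024

α = P(reject H₀ | H₀ true) = P(K ≥ 7 | p = 1/2), with K ~ Binomial(11, 1/2).
P(K ≥ 7) = [C(11,7) + C(11,8) + C(11,9) + C(11,10) + C(11,11)] / 2^11 = (330 + 165 + 55 + 11 + 1) / 2048 = 562/2048 = 281/1024.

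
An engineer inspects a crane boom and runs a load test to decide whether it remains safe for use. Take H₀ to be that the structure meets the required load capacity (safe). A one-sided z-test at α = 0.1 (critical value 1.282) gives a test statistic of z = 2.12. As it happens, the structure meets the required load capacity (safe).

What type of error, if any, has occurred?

Since z = 2.12 > z* = 1.282, H₀ is rejected.
H₀ is true (actually the structure meets the required load capacity (safe)).
Rejecting a true H₀ is a Type I error.

Type I error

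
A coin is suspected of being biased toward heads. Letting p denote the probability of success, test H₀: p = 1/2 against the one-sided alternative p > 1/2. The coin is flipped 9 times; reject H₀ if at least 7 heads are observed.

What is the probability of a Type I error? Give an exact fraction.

23/256

α = P(reject H₀ | H₀ true) = P(K ≥ 7 | p = 1/2), with K ~ Binomial(9, 1/2).
That's C(9,7) + C(9,8) + C(9,9) over 2^9, i.e. (36 + 9 + 1)/512 = 46/512 = 23/256.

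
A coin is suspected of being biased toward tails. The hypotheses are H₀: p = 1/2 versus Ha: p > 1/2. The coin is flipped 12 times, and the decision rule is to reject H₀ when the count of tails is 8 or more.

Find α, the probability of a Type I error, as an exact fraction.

The Type I error probability is α = P(X ≥ 8) computed under H₀, where X ~ Binomial(12, 1/2).
P(X ≥ 8) = [C(12,8) + C(12,9) + C(12,10) + C(12,11) + C(12,12)] / 2^12 = (495 + 220 + 66 + 12 + 1) / 4096 = 794/4096 = 397/2048.

397/2048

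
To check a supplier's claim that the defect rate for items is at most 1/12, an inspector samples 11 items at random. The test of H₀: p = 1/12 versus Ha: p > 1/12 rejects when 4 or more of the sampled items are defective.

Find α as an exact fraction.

Under H₀, X ~ Binomial(11, 1/12); the Type I error rate is P(X ≥ 4).
Via the complement, α = 1 − Σ_{j=0}^{3} C(11,j)(1/12)^j(11/12)^{11-j} = 305362129/30958682112.

305362129/30958682112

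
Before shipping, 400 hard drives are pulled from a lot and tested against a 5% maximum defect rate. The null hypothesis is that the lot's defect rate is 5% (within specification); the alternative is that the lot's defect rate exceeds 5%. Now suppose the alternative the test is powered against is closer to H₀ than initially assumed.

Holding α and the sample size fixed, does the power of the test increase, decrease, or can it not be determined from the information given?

A smaller true effect puts the Ha sampling distribution closer to H₀, so more of it falls in the non-rejection region.
Since power = 1 − β and β increases, power decreases.

It decreases.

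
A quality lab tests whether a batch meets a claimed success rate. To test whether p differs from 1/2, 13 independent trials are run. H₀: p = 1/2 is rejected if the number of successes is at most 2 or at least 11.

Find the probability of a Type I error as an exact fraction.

The significance level is the null-hypothesis probability of the rejection region {≤2} ∪ {≥11}.
The two tails are symmetric, so α = 2·(1 + 13 + 78)/2^13 = 184/8192 = 23/1024.

23/1024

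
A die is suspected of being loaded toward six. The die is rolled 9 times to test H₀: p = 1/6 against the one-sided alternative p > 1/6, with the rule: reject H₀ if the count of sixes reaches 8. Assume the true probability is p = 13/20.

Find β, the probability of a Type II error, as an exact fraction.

Under the alternative p = 13/20, X ~ Binomial(9, 13/20); β is the probability the test does not reject, P(X < 8).
Adding the binomial probabilities P(X=0)+…+P(X=7) at p = 13/20 gives 112501116301/128000000000.

112501116301/128000000000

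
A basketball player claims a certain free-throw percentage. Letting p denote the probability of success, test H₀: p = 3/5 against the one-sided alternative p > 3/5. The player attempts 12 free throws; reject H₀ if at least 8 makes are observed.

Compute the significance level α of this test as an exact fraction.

The Type I error probability is α = P(X ≥ 8) computed under H₀, where X ~ Binomial(12, 3/5).
P(X ≥ 8) = Σ_{j=8}^{12} C(12,j)·(3/5)^j·(2/5)^{12-j} = 21395421/48828125.

21395421/48828125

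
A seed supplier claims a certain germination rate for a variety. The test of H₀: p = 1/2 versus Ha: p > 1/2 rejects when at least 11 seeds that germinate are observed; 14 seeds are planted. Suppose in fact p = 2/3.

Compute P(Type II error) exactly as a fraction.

A Type II error is failing to reject when Ha holds: with p = 2/3, β = P(X ≤ 10).
Equivalently, β = 1 − P(X ≥ 11) = 3533689/4782969.

3533689/4782969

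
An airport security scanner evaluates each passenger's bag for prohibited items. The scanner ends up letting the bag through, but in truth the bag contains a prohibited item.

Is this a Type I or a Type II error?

The null hypothesis here is that the bag contains no prohibited items.
'Letting the bag through' corresponds to failing to reject H₀.
H₀ was not rejected but H₀ is false — a Type II error (false negative).

Type II error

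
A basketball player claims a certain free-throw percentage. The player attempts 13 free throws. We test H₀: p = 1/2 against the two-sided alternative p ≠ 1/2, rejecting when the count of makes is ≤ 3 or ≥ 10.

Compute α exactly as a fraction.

Under H₀, Y ~ Binomial(13, 1/2); α is the probability of landing in either tail, P(Y ≤ 3) + P(Y ≥ 10).
The two tails are symmetric, so α = 2·(1 + 13 + 78 + 286)/2^13 = 756/8192 = 189/2048.

189/2048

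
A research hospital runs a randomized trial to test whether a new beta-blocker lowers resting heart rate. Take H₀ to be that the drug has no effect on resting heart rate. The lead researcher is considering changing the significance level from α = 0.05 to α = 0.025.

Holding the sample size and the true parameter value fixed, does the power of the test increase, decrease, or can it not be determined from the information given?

It decreases.

Lowering α raises the bar for rejection; under Ha, the test now fails to reject on outcomes it previously would have rejected.
Since power = 1 − β and β increases, power decreases.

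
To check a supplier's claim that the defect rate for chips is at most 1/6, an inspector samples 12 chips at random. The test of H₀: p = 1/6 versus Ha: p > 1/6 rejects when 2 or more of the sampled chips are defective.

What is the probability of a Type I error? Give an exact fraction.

1346704211/2176782336

α = P(reject H₀ | H₀ true) = P(Y ≥ 2 | p = 1/6), Y ~ Binomial(12, 1/6).
Computing the lower-tail complement: 1 − 830078125/2176782336 = 1346704211/2176782336.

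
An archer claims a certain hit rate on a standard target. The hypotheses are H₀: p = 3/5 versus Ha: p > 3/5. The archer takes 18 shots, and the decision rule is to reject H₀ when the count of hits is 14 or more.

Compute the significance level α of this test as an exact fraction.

Under H₀, K ~ Binomial(18, 3/5), and α = P(K ≥ 14).
Adding the binomial terms for j = 14 through 18 with p = 3/5 yields 71844977349/762939453125.

71844977349/762939453125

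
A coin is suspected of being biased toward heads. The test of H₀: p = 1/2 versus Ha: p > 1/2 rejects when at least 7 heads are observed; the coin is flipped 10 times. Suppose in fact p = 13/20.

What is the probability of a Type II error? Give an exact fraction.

A Type II error is failing to reject when Ha holds: with p = 13/20, β = P(K ≤ 6).
Equivalently, β = 1 − P(K ≥ 7) = 1244602838129/2560000000000.

1244602838129/2560000000000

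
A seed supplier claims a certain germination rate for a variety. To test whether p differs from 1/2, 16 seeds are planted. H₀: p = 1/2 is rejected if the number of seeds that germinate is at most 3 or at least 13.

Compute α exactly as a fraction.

Under H₀, K ~ Binomial(16, 1/2); α is the probability of landing in either tail, P(K ≤ 3) + P(K ≥ 13).
The two tails are symmetric, so α = 2·(1 + 16 + 120 + 560)/2^16 = 1394/65536 = 697/32768.

697/32768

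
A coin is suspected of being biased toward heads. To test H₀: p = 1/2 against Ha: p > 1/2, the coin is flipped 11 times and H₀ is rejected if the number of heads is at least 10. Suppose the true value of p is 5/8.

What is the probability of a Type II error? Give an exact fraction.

β = P(fail to reject H₀ | Ha true) = P(S ≤ 9 | p = 5/8), S ~ Binomial(11, 5/8).
Adding the binomial probabilities P(S=0)+…+P(S=9) at p = 5/8 gives 4109420421/4294967296.

4109420421/4294967296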